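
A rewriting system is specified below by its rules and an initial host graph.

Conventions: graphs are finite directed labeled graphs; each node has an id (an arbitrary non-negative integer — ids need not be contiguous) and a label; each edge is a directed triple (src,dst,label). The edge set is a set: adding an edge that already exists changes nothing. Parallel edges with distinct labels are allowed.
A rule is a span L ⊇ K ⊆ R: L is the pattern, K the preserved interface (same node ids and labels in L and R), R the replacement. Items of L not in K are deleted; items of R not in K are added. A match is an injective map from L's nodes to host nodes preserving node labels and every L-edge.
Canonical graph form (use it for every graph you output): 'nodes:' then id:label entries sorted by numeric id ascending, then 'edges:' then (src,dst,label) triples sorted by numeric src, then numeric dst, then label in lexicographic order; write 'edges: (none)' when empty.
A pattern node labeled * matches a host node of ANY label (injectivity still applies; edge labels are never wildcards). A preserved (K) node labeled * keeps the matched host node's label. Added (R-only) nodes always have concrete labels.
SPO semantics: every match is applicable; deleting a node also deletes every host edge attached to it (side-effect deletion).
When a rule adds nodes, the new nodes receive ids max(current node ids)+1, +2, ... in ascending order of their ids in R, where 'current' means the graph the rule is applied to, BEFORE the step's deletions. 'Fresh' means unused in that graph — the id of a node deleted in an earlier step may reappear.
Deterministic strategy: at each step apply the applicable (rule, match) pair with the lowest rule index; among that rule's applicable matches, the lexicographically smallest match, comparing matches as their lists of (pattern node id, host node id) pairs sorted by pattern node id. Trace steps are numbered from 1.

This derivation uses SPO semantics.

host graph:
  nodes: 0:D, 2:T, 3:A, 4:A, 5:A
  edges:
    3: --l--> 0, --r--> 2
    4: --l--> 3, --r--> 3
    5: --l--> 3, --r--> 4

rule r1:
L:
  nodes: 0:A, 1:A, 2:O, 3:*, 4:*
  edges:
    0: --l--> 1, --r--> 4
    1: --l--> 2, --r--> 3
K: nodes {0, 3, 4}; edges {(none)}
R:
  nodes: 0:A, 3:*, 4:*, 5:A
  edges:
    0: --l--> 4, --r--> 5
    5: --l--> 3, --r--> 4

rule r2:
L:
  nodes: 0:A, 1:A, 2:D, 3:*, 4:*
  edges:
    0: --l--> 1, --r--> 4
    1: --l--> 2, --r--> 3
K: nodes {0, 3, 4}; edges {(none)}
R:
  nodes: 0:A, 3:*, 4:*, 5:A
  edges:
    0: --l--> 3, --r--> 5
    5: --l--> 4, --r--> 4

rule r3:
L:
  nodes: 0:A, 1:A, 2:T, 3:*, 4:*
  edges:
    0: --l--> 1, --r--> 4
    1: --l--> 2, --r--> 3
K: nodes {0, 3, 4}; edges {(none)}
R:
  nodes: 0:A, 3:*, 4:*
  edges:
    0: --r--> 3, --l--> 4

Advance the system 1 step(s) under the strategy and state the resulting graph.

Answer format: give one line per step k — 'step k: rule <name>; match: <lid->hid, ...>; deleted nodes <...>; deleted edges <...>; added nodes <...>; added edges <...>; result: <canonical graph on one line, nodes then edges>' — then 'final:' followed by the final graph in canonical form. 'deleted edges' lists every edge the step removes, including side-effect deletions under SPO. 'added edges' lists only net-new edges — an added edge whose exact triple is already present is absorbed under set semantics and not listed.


step 1: rule r2; match: 0->5, 1->3, 2->0, 3->2, 4->4; deleted nodes 0, 3; deleted edges (3,0,l); (3,2,r); (4,3,l); (4,3,r); (5,3,l); (5,4,r); added nodes 6; added edges (5,2,l); (5,6,r); (6,4,l); (6,4,r); result: nodes: 2:T, 4:A, 5:A, 6:A edges: (5,2,l); (5,6,r); (6,4,l); (6,4,r)
final:
nodes: 2:T, 4:A, 5:A, 6:A
edges: (5,2,l); (5,6,r); (6,4,l); (6,4,r)


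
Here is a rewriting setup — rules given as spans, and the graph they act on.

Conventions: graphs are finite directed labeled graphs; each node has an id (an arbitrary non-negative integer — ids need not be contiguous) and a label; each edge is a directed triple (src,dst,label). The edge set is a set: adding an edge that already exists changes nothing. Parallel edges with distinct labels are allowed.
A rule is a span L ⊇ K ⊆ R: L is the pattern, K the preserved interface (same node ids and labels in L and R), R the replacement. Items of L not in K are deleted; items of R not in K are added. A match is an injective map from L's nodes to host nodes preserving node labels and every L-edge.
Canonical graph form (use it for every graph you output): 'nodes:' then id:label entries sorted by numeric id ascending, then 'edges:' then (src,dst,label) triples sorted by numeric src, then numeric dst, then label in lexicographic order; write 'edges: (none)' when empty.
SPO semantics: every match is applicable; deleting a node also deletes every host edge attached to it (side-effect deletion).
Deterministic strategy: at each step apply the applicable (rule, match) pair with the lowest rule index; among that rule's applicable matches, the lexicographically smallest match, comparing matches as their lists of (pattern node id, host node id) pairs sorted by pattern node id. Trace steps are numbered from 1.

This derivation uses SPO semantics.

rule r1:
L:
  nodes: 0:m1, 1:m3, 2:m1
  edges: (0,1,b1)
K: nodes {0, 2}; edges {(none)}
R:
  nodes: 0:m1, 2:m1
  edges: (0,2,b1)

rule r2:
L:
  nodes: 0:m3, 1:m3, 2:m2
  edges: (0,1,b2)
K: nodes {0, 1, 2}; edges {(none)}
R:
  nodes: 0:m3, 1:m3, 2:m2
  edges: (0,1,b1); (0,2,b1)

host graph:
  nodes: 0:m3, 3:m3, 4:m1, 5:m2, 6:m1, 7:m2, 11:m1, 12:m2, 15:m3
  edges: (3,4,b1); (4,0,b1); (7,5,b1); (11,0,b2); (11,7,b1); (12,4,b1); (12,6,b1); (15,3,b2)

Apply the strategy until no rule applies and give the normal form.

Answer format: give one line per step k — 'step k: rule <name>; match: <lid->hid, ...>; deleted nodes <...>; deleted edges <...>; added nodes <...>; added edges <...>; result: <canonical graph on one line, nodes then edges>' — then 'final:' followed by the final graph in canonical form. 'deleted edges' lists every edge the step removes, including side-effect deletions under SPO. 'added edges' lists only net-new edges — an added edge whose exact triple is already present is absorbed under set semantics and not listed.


step 1: rule r1; match: 0->4, 1->0, 2->6; deleted nodes 0; deleted edges (4,0,b1); (11,0,b2); added nodes (none); added edges (4,6,b1); result: nodes: 3:m3, 4:m1, 5:m2, 6:m1, 7:m2, 11:m1, 12:m2, 15:m3 edges: (3,4,b1); (4,6,b1); (7,5,b1); (11,7,b1); (12,4,b1); (12,6,b1); (15,3,b2)
step 2: rule r2; match: 0->15, 1->3, 2->5; deleted nodes (none); deleted edges (15,3,b2); added nodes (none); added edges (15,3,b1); (15,5,b1); result: nodes: 3:m3, 4:m1, 5:m2, 6:m1, 7:m2, 11:m1, 12:m2, 15:m3 edges: (3,4,b1); (4,6,b1); (7,5,b1); (11,7,b1); (12,4,b1); (12,6,b1); (15,3,b1); (15,5,b1)
final:
nodes: 3:m3, 4:m1, 5:m2, 6:m1, 7:m2, 11:m1, 12:m2, 15:m3
edges: (3,4,b1); (4,6,b1); (7,5,b1); (11,7,b1); (12,4,b1); (12,6,b1); (15,3,b1); (15,5,b1)


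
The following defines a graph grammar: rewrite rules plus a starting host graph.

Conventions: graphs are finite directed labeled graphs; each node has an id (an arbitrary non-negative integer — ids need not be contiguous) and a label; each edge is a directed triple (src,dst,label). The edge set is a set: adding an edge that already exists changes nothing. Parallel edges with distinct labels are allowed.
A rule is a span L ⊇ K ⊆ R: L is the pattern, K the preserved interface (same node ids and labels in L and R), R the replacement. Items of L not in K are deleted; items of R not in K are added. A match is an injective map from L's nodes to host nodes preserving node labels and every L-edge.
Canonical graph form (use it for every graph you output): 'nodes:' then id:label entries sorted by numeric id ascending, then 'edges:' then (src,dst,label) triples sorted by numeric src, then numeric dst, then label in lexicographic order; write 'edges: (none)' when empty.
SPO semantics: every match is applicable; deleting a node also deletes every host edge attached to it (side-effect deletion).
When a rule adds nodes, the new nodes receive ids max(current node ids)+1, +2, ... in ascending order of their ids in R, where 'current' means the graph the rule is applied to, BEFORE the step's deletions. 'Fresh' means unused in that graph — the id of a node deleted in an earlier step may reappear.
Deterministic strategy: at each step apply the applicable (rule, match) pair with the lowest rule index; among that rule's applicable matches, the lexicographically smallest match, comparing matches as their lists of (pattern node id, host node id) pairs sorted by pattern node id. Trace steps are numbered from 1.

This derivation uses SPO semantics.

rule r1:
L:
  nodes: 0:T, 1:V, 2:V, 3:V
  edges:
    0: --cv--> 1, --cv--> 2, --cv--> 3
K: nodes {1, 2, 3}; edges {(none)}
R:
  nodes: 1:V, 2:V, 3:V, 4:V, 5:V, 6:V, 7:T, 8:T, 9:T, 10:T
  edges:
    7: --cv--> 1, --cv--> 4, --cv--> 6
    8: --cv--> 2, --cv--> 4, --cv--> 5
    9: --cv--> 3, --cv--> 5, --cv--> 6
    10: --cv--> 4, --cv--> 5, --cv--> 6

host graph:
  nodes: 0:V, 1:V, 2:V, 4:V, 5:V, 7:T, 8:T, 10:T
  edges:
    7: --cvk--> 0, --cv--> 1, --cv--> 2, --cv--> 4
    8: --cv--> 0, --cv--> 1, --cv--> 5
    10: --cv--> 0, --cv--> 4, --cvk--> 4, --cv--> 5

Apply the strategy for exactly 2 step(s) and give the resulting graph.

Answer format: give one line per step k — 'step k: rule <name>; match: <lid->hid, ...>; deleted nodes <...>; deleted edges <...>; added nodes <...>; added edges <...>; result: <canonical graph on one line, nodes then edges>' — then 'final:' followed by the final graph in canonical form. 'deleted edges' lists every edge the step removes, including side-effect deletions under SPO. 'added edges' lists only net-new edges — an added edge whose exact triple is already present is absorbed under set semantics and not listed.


step 1: rule r1; match: 0->7, 1->1, 2->2, 3->4; deleted nodes 7; deleted edges (7,0,cvk); (7,1,cv); (7,2,cv); (7,4,cv); added nodes 11, 12, 13, 14, 15, 16, 17; added edges (14,1,cv); (14,11,cv); (14,13,cv); (15,2,cv); (15,11,cv); (15,12,cv); (16,4,cv); (16,12,cv); (16,13,cv); (17,11,cv); (17,12,cv); (17,13,cv); result: nodes: 0:V, 1:V, 2:V, 4:V, 5:V, 8:T, 10:T, 11:V, 12:V, 13:V, 14:T, 15:T, 16:T, 17:T edges: (8,0,cv); (8,1,cv); (8,5,cv); (10,0,cv); (10,4,cv); (10,4,cvk); (10,5,cv); (14,1,cv); (14,11,cv); (14,13,cv); (15,2,cv); (15,11,cv); (15,12,cv); (16,4,cv); (16,12,cv); (16,13,cv); (17,11,cv); (17,12,cv); (17,13,cv)
step 2: rule r1; match: 0->8, 1->0, 2->1, 3->5; deleted nodes 8; deleted edges (8,0,cv); (8,1,cv); (8,5,cv); added nodes 18, 19, 20, 21, 22, 23, 24; added edges (21,0,cv); (21,18,cv); (21,20,cv); (22,1,cv); (22,18,cv); (22,19,cv); (23,5,cv); (23,19,cv); (23,20,cv); (24,18,cv); (24,19,cv); (24,20,cv); result: nodes: 0:V, 1:V, 2:V, 4:V, 5:V, 10:T, 11:V, 12:V, 13:V, 14:T, 15:T, 16:T, 17:T, 18:V, 19:V, 20:V, 21:T, 22:T, 23:T, 24:T edges: (10,0,cv); (10,4,cv); (10,4,cvk); (10,5,cv); (14,1,cv); (14,11,cv); (14,13,cv); (15,2,cv); (15,11,cv); (15,12,cv); (16,4,cv); (16,12,cv); (16,13,cv); (17,11,cv); (17,12,cv); (17,13,cv); (21,0,cv); (21,18,cv); (21,20,cv); (22,1,cv); (22,18,cv); (22,19,cv); (23,5,cv); (23,19,cv); (23,20,cv); (24,18,cv); (24,19,cv); (24,20,cv)
final:
nodes: 0:V, 1:V, 2:V, 4:V, 5:V, 10:T, 11:V, 12:V, 13:V, 14:T, 15:T, 16:T, 17:T, 18:V, 19:V, 20:V, 21:T, 22:T, 23:T, 24:T
edges: (10,0,cv); (10,4,cv); (10,4,cvk); (10,5,cv); (14,1,cv); (14,11,cv); (14,13,cv); (15,2,cv); (15,11,cv); (15,12,cv); (16,4,cv); (16,12,cv); (16,13,cv); (17,11,cv); (17,12,cv); (17,13,cv); (21,0,cv); (21,18,cv); (21,20,cv); (22,1,cv); (22,18,cv); (22,19,cv); (23,5,cv); (23,19,cv); (23,20,cv); (24,18,cv); (24,19,cv); (24,20,cv)


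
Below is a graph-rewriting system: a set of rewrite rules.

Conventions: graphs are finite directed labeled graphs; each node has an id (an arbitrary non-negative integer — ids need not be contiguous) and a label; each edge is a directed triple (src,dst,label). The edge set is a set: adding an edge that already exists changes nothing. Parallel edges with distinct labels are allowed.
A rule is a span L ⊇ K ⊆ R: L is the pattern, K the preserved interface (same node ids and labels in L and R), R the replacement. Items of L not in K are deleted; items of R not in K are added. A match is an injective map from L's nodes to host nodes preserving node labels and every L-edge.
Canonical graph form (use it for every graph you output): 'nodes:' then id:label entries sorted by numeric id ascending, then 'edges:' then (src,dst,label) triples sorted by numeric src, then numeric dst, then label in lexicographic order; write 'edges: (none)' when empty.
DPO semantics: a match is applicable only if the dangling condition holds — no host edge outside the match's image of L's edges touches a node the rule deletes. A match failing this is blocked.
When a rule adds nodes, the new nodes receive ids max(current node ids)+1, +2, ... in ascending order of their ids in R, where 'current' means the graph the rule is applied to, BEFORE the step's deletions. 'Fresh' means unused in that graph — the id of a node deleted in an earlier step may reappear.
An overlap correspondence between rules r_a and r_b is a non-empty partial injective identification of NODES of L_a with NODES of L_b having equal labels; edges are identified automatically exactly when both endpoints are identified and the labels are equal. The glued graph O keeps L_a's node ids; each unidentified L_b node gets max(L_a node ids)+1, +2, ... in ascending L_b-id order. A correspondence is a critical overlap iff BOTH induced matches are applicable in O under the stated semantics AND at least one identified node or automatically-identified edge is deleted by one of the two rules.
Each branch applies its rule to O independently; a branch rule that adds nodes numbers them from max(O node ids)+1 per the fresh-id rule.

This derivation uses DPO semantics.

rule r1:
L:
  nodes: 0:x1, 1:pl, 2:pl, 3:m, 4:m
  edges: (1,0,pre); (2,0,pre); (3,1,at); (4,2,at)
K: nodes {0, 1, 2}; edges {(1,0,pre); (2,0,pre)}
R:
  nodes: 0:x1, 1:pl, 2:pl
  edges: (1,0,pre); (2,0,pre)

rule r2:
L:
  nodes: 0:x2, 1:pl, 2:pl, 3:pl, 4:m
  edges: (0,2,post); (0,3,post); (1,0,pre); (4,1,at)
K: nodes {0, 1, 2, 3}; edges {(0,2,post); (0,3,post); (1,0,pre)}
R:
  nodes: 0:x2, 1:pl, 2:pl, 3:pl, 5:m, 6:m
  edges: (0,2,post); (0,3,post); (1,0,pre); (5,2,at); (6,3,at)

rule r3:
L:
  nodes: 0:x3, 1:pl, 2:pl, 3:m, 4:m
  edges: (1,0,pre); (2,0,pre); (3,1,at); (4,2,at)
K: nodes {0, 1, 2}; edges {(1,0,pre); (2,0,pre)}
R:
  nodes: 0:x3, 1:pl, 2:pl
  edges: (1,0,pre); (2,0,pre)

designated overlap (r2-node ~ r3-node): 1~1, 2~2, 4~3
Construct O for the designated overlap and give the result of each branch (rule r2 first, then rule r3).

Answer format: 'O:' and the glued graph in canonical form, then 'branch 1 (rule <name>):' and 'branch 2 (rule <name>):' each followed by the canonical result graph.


O:
nodes: 0:x2, 1:pl, 2:pl, 3:pl, 4:m, 5:x3, 6:m
edges: (0,2,post); (0,3,post); (1,0,pre); (1,5,pre); (2,5,pre); (4,1,at); (6,2,at)
branch 1 (rule r2):
nodes: 0:x2, 1:pl, 2:pl, 3:pl, 5:x3, 6:m, 7:m, 8:m
edges: (0,2,post); (0,3,post); (1,0,pre); (1,5,pre); (2,5,pre); (6,2,at); (7,2,at); (8,3,at)
branch 2 (rule r3):
nodes: 0:x2, 1:pl, 2:pl, 3:pl, 5:x3
edges: (0,2,post); (0,3,post); (1,0,pre); (1,5,pre); (2,5,pre)


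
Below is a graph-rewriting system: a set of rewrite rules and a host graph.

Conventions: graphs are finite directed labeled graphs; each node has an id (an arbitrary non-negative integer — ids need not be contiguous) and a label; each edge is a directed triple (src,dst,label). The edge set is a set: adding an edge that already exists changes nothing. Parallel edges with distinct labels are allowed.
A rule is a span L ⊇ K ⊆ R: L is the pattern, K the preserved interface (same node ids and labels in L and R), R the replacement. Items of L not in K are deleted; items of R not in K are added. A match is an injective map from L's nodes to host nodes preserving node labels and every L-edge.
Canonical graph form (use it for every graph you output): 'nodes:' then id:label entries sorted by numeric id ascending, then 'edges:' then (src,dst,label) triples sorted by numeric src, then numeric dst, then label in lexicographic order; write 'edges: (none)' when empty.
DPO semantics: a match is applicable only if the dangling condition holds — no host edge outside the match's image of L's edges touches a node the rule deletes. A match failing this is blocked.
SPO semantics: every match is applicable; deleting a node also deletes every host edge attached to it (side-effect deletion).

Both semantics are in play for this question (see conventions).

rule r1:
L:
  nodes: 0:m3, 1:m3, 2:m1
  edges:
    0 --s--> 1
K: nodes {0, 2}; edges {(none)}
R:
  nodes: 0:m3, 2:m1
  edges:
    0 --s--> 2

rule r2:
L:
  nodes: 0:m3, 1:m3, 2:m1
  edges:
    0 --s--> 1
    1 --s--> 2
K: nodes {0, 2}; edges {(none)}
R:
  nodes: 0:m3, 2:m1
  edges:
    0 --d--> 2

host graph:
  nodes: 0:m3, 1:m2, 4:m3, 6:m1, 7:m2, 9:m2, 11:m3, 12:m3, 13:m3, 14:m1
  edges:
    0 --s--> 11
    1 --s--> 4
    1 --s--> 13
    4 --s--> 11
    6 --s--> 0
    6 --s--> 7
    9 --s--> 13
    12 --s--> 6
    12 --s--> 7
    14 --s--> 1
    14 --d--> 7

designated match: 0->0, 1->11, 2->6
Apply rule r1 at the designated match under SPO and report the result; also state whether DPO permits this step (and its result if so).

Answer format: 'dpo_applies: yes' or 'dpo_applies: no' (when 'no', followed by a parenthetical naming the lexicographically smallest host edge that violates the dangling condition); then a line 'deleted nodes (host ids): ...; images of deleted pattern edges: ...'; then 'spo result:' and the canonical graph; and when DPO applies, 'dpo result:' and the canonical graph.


dpo_applies: no
(the rule deletes node 11, which keeps host edge (4,11,s) outside the match image — the dangling condition fails, DPO blocks; SPO proceeds and side-deletes such edges)
deleted nodes (host ids): 11; images of deleted pattern edges: (0,11,s)
spo result:
nodes: 0:m3, 1:m2, 4:m3, 6:m1, 7:m2, 9:m2, 12:m3, 13:m3, 14:m1
edges: (0,6,s); (1,4,s); (1,13,s); (6,0,s); (6,7,s); (9,13,s); (12,6,s); (12,7,s); (14,1,s); (14,7,d)


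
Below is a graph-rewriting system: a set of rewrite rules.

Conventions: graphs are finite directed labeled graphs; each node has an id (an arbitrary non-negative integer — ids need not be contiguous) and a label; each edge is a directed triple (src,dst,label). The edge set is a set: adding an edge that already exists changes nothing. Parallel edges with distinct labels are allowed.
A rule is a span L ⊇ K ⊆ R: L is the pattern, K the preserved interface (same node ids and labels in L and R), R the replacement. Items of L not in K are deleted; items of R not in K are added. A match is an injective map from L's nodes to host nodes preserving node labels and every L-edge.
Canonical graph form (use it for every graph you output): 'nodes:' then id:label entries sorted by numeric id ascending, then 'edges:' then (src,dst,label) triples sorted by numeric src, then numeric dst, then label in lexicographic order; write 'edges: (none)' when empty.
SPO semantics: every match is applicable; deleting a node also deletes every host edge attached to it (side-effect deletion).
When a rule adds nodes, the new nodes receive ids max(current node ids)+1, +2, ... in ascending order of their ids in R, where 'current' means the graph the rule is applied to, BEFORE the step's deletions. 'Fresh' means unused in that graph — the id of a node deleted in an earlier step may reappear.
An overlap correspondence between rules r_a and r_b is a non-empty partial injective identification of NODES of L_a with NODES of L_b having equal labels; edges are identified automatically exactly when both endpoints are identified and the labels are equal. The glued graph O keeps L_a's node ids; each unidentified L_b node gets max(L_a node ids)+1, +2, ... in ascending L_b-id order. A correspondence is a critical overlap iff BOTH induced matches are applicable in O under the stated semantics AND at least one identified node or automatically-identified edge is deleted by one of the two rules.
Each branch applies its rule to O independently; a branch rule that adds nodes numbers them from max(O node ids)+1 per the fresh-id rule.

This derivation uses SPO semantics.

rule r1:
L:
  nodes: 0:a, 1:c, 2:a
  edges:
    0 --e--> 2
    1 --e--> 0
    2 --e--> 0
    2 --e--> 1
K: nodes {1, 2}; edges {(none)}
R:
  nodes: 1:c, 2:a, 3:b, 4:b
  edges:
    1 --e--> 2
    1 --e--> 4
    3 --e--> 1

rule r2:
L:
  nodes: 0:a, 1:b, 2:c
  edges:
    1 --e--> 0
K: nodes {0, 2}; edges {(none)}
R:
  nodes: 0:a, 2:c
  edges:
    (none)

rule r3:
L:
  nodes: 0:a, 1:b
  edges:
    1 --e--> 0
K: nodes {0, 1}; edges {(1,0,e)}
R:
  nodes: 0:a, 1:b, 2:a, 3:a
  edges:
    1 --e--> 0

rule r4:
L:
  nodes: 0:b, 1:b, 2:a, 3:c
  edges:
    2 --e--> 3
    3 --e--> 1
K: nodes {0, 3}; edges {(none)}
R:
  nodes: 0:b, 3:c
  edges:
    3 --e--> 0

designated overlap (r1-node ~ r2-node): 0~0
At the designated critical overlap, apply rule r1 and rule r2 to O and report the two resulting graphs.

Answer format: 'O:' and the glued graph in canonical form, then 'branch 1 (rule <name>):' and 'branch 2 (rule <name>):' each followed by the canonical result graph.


O:
nodes: 0:a, 1:c, 2:a, 3:b, 4:c
edges: (0,2,e); (1,0,e); (2,0,e); (2,1,e); (3,0,e)
branch 1 (rule r1):
nodes: 1:c, 2:a, 3:b, 4:c, 5:b, 6:b
edges: (1,2,e); (1,6,e); (5,1,e)
branch 2 (rule r2):
nodes: 0:a, 1:c, 2:a, 4:c
edges: (0,2,e); (1,0,e); (2,0,e); (2,1,e)


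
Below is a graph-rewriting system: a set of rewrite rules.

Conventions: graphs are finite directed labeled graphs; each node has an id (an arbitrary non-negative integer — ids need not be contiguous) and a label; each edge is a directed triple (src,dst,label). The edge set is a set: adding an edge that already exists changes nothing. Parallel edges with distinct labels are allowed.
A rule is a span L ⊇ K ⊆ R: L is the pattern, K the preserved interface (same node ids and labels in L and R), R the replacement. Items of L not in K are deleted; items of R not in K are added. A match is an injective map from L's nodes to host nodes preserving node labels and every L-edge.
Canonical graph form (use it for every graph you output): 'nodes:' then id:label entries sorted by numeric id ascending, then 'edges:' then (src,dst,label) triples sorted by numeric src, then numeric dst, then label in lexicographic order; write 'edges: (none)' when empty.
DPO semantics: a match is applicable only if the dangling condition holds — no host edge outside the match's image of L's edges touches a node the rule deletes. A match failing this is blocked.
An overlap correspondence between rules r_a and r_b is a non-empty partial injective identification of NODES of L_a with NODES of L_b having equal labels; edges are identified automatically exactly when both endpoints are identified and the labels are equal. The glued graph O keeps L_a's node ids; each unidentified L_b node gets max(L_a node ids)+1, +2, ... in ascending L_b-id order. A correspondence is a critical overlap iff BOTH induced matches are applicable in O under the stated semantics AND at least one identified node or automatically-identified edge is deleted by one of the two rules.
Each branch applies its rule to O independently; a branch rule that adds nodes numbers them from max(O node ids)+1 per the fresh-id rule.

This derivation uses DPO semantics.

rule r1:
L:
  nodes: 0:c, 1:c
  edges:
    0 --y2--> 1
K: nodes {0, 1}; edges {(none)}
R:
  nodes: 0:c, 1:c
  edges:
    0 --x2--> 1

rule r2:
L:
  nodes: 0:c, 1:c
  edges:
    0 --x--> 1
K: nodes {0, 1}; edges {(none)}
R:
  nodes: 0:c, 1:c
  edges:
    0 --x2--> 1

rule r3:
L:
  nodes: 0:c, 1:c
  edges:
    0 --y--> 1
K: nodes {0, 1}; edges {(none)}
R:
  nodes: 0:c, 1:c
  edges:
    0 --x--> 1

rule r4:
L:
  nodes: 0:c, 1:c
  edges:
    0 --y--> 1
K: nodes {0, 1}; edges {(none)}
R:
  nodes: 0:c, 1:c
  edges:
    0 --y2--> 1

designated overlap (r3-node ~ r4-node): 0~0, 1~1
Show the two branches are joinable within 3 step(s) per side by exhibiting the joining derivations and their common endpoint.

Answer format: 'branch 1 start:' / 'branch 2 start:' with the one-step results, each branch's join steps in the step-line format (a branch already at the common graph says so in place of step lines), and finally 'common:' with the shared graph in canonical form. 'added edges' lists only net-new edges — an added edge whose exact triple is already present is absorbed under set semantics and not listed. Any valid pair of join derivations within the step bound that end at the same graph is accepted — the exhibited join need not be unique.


branch 1 start:
nodes: 0:c, 1:c
edges: (0,1,x)
branch 2 start:
nodes: 0:c, 1:c
edges: (0,1,y2)
branch 1 step 1: rule r2; match: 0->0, 1->1; deleted nodes (none); deleted edges (0,1,x); added nodes (none); added edges (0,1,x2); result: nodes: 0:c, 1:c edges: (0,1,x2)
branch 2 step 1: rule r1; match: 0->0, 1->1; deleted nodes (none); deleted edges (0,1,y2); added nodes (none); added edges (0,1,x2); result: nodes: 0:c, 1:c edges: (0,1,x2)
common:
nodes: 0:c, 1:c
edges: (0,1,x2)


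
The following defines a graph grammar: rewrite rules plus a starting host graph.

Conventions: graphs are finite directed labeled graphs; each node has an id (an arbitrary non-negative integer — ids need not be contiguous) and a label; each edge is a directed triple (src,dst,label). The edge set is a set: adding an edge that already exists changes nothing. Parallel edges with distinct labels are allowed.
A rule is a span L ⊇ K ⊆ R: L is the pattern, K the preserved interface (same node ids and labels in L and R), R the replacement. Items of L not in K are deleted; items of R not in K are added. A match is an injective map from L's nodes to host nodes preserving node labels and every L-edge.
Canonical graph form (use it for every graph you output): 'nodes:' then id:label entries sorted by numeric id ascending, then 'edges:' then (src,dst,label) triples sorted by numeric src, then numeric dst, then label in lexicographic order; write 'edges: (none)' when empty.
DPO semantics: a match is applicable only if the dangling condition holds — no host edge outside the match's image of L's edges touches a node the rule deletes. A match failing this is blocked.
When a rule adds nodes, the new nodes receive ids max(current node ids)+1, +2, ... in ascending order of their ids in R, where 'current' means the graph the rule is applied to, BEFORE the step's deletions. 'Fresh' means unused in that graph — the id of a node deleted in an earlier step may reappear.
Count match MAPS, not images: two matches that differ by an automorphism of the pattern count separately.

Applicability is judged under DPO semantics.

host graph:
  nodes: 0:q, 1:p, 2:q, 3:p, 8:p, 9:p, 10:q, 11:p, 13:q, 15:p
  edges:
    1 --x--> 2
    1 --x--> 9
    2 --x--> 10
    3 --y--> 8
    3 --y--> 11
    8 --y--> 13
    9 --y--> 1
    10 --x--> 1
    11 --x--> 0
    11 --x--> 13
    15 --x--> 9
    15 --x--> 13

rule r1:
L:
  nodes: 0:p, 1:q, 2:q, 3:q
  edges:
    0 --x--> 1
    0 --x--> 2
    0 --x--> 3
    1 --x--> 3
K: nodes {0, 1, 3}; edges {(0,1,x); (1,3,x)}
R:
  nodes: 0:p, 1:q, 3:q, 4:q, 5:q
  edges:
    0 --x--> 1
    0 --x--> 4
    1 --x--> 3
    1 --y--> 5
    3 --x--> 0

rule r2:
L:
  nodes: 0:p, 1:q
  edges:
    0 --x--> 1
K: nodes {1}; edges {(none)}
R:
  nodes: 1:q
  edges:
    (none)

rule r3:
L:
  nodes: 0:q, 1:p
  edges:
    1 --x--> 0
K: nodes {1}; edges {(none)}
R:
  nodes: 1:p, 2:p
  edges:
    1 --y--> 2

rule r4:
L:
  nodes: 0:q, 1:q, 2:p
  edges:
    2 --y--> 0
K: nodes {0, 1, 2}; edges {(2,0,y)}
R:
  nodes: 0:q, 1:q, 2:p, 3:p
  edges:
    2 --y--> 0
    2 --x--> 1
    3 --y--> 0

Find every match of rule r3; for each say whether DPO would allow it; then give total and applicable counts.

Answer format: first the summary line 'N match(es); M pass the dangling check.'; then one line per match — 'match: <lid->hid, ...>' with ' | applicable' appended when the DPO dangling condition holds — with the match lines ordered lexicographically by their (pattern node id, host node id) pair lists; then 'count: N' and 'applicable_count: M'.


4 match(es); 1 pass the dangling check.
match: 0->0, 1->11 | applicable
match: 0->2, 1->1
match: 0->13, 1->11
match: 0->13, 1->15
count: 4
applicable_count: 1


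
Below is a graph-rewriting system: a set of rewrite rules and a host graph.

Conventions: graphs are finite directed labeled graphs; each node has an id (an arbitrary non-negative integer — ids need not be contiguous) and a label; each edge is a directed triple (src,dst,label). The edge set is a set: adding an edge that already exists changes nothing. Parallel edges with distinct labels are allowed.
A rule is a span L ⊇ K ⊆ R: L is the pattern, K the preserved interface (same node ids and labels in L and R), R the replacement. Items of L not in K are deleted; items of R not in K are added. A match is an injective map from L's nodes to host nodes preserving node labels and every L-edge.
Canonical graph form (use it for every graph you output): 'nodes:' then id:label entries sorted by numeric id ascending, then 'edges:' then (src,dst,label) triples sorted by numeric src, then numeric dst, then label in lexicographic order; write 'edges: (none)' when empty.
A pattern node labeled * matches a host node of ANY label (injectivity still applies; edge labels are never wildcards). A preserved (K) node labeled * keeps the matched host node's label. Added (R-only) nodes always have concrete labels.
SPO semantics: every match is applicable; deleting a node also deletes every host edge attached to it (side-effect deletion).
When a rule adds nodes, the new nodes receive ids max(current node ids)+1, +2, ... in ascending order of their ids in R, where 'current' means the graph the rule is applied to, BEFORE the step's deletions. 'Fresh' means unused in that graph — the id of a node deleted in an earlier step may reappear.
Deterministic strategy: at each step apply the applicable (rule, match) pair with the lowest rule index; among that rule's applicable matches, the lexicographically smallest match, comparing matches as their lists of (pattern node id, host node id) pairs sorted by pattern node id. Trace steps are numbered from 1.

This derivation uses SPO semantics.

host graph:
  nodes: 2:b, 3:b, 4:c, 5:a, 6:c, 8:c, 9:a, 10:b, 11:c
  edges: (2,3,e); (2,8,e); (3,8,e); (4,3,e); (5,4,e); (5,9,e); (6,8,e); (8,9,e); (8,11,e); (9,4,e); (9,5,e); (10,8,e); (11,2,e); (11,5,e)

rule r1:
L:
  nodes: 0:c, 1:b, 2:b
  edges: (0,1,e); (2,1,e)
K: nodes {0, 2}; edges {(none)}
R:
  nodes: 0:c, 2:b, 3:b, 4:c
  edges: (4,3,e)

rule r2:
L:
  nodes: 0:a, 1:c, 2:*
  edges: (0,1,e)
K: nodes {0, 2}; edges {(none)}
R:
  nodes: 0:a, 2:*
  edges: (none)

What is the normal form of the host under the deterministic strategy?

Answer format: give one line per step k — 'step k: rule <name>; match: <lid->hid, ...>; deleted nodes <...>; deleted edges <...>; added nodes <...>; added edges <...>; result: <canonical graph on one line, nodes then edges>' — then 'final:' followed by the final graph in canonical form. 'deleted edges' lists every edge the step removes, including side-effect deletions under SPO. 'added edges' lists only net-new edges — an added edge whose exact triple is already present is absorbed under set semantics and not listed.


step 1: rule r1; match: 0->4, 1->3, 2->2; deleted nodes 3; deleted edges (2,3,e); (3,8,e); (4,3,e); added nodes 12, 13; added edges (13,12,e); result: nodes: 2:b, 4:c, 5:a, 6:c, 8:c, 9:a, 10:b, 11:c, 12:b, 13:c edges: (2,8,e); (5,4,e); (5,9,e); (6,8,e); (8,9,e); (8,11,e); (9,4,e); (9,5,e); (10,8,e); (11,2,e); (11,5,e); (13,12,e)
step 2: rule r2; match: 0->5, 1->4, 2->2; deleted nodes 4; deleted edges (5,4,e); (9,4,e); added nodes (none); added edges (none); result: nodes: 2:b, 5:a, 6:c, 8:c, 9:a, 10:b, 11:c, 12:b, 13:c edges: (2,8,e); (5,9,e); (6,8,e); (8,9,e); (8,11,e); (9,5,e); (10,8,e); (11,2,e); (11,5,e); (13,12,e)
final:
nodes: 2:b, 5:a, 6:c, 8:c, 9:a, 10:b, 11:c, 12:b, 13:c
edges: (2,8,e); (5,9,e); (6,8,e); (8,9,e); (8,11,e); (9,5,e); (10,8,e); (11,2,e); (11,5,e); (13,12,e)


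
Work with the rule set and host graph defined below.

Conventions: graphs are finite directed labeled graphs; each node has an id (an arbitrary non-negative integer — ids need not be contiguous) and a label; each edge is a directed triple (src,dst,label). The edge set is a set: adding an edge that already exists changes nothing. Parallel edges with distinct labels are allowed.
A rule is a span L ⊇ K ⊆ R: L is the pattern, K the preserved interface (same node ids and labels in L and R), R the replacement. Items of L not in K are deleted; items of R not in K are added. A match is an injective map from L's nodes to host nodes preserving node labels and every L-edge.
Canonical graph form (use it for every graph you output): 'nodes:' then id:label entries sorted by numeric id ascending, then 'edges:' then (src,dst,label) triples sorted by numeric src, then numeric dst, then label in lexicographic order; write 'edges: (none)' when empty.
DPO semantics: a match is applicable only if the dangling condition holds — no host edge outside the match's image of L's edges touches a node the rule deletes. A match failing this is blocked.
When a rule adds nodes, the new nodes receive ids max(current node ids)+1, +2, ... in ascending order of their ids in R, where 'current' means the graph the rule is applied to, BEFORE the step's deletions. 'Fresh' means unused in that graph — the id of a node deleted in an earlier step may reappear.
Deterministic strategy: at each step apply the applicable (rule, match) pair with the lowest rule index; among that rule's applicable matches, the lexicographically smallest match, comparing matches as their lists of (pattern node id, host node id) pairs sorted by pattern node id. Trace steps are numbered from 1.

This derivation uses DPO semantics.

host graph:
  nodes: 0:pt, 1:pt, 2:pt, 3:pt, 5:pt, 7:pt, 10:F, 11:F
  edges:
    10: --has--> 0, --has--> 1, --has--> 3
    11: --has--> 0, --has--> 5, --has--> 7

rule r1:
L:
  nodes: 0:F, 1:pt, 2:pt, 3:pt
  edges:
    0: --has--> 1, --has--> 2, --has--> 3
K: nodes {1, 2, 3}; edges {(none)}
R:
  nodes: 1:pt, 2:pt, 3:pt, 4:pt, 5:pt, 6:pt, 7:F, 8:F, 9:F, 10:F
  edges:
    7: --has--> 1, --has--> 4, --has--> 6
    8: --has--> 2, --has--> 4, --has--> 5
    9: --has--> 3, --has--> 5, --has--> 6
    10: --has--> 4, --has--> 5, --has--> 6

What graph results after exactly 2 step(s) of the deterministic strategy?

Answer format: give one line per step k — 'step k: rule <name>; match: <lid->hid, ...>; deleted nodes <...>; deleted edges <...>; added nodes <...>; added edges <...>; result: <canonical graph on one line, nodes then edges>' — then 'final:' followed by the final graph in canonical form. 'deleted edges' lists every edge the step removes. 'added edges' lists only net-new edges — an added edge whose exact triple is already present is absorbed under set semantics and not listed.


step 1: rule r1; match: 0->10, 1->0, 2->1, 3->3; deleted nodes 10; deleted edges (10,0,has); (10,1,has); (10,3,has); added nodes 12, 13, 14, 15, 16, 17, 18; added edges (15,0,has); (15,12,has); (15,14,has); (16,1,has); (16,12,has); (16,13,has); (17,3,has); (17,13,has); (17,14,has); (18,12,has); (18,13,has); (18,14,has); result: nodes: 0:pt, 1:pt, 2:pt, 3:pt, 5:pt, 7:pt, 11:F, 12:pt, 13:pt, 14:pt, 15:F, 16:F, 17:F, 18:F edges: (11,0,has); (11,5,has); (11,7,has); (15,0,has); (15,12,has); (15,14,has); (16,1,has); (16,12,has); (16,13,has); (17,3,has); (17,13,has); (17,14,has); (18,12,has); (18,13,has); (18,14,has)
step 2: rule r1; match: 0->11, 1->0, 2->5, 3->7; deleted nodes 11; deleted edges (11,0,has); (11,5,has); (11,7,has); added nodes 19, 20, 21, 22, 23, 24, 25; added edges (22,0,has); (22,19,has); (22,21,has); (23,5,has); (23,19,has); (23,20,has); (24,7,has); (24,20,has); (24,21,has); (25,19,has); (25,20,has); (25,21,has); result: nodes: 0:pt, 1:pt, 2:pt, 3:pt, 5:pt, 7:pt, 12:pt, 13:pt, 14:pt, 15:F, 16:F, 17:F, 18:F, 19:pt, 20:pt, 21:pt, 22:F, 23:F, 24:F, 25:F edges: (15,0,has); (15,12,has); (15,14,has); (16,1,has); (16,12,has); (16,13,has); (17,3,has); (17,13,has); (17,14,has); (18,12,has); (18,13,has); (18,14,has); (22,0,has); (22,19,has); (22,21,has); (23,5,has); (23,19,has); (23,20,has); (24,7,has); (24,20,has); (24,21,has); (25,19,has); (25,20,has); (25,21,has)
final:
nodes: 0:pt, 1:pt, 2:pt, 3:pt, 5:pt, 7:pt, 12:pt, 13:pt, 14:pt, 15:F, 16:F, 17:F, 18:F, 19:pt, 20:pt, 21:pt, 22:F, 23:F, 24:F, 25:F
edges: (15,0,has); (15,12,has); (15,14,has); (16,1,has); (16,12,has); (16,13,has); (17,3,has); (17,13,has); (17,14,has); (18,12,has); (18,13,has); (18,14,has); (22,0,has); (22,19,has); (22,21,has); (23,5,has); (23,19,has); (23,20,has); (24,7,has); (24,20,has); (24,21,has); (25,19,has); (25,20,has); (25,21,has)


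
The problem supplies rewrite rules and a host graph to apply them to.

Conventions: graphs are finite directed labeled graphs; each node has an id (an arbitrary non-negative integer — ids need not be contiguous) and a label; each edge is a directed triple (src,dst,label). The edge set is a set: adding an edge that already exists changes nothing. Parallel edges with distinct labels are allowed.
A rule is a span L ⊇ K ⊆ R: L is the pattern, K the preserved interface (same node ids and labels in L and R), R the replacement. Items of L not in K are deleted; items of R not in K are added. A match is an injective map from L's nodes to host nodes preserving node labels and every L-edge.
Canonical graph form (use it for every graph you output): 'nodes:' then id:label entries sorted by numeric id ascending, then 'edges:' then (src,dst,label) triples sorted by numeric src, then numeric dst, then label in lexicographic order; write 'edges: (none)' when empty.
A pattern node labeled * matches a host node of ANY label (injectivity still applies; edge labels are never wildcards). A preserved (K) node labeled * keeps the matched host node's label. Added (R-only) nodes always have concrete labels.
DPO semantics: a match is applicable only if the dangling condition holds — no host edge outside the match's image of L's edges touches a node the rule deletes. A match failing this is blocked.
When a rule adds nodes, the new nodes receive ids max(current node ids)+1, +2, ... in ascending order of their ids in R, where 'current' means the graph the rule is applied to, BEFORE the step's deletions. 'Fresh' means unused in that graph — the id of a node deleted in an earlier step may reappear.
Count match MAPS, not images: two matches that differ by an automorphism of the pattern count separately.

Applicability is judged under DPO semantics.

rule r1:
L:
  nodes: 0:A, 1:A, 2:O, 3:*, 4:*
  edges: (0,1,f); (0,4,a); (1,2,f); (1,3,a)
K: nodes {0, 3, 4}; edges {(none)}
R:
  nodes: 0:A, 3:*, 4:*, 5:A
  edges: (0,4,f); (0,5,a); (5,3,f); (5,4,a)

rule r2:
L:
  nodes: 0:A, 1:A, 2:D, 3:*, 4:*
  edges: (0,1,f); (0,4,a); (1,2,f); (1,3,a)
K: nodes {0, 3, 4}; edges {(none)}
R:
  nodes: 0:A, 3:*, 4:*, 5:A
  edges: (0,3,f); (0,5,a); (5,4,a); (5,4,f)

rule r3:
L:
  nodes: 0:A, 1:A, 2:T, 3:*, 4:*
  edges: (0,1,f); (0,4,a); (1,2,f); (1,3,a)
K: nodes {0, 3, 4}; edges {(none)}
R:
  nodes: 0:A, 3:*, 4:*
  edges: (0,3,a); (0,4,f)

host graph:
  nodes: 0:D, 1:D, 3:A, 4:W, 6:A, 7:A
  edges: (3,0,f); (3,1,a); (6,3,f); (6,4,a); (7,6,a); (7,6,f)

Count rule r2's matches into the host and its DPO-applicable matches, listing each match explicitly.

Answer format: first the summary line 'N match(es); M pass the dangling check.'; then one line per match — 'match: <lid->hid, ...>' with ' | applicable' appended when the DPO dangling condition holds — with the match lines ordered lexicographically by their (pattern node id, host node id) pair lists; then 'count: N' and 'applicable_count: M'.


1 match(es); 1 pass the dangling check.
match: 0->6, 1->3, 2->0, 3->1, 4->4 | applicable
count: 1
applicable_count: 1


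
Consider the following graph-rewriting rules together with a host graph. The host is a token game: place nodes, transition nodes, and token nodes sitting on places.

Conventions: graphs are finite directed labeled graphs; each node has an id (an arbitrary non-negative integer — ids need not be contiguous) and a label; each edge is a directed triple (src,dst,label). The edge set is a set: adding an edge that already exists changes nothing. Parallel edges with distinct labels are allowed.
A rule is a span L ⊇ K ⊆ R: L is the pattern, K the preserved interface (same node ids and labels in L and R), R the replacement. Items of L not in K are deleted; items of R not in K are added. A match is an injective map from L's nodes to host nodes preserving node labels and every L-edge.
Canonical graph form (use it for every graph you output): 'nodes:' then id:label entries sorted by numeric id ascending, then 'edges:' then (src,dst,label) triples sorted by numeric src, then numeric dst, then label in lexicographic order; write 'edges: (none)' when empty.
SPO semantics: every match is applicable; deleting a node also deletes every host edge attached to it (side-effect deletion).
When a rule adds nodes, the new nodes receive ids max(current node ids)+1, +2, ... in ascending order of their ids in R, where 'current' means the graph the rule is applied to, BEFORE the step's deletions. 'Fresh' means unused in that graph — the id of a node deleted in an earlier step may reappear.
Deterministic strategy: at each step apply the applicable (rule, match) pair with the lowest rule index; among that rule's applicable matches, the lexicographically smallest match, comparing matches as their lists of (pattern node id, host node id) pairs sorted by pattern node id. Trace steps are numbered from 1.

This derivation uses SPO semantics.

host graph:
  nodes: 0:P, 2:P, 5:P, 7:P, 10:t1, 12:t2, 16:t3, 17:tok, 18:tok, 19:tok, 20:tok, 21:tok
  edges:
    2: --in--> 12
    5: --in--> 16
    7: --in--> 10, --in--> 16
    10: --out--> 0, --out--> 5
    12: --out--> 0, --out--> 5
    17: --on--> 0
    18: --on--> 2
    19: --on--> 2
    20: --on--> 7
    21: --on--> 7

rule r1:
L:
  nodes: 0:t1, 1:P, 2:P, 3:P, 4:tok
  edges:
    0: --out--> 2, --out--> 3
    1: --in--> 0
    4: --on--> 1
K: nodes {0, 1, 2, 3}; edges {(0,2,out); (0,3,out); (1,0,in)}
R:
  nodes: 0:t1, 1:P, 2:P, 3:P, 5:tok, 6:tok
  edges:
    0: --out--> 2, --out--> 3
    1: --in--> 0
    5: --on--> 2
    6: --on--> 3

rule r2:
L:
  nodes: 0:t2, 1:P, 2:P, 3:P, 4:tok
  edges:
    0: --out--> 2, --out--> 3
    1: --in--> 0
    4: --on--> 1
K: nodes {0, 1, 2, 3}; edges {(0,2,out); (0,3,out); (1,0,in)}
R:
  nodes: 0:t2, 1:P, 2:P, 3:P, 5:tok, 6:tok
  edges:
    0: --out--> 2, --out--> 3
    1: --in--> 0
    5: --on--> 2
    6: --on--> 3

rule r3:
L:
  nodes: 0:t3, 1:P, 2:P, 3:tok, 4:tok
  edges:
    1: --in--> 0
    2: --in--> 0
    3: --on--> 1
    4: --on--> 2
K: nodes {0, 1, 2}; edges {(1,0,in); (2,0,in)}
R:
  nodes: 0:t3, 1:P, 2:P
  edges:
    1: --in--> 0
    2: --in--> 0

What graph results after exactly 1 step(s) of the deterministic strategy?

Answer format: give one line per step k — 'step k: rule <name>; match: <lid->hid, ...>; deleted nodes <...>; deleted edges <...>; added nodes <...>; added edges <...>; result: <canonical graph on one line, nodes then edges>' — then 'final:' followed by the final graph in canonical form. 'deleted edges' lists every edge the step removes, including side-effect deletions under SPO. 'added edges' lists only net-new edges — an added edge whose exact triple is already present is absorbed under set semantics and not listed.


step 1: rule r1; match: 0->10, 1->7, 2->0, 3->5, 4->20; deleted nodes 20; deleted edges (20,7,on); added nodes 22, 23; added edges (22,0,on); (23,5,on); result: nodes: 0:P, 2:P, 5:P, 7:P, 10:t1, 12:t2, 16:t3, 17:tok, 18:tok, 19:tok, 21:tok, 22:tok, 23:tok edges: (2,12,in); (5,16,in); (7,10,in); (7,16,in); (10,0,out); (10,5,out); (12,0,out); (12,5,out); (17,0,on); (18,2,on); (19,2,on); (21,7,on); (22,0,on); (23,5,on)
final:
nodes: 0:P, 2:P, 5:P, 7:P, 10:t1, 12:t2, 16:t3, 17:tok, 18:tok, 19:tok, 21:tok, 22:tok, 23:tok
edges: (2,12,in); (5,16,in); (7,10,in); (7,16,in); (10,0,out); (10,5,out); (12,0,out); (12,5,out); (17,0,on); (18,2,on); (19,2,on); (21,7,on); (22,0,on); (23,5,on)
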